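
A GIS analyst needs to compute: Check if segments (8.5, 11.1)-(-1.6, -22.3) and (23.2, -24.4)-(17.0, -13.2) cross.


Cross products: d1=-55.46, d2=264.74, d3=849.53, d4=529.33
d1*d2 < 0 and d3*d4 < 0? no

No, they don't intersect


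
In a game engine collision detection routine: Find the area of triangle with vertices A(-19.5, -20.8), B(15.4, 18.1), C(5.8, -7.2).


Area = |x_A(y_B-y_C) + x_B(y_C-y_A) + x_C(y_A-y_B)|/2
= |(-493.35) + 209.44 + (-225.62)|/2
= 509.53/2 = 254.765

254.765


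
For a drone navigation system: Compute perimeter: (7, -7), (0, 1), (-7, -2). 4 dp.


Sides: (7, -7)->(0, 1): sqrt(113) = 10.630146, (0, 1)->(-7, -2): sqrt(58) = 7.615773, (-7, -2)->(7, -7): sqrt(221) = 14.866069
Sum = 33.111988
Perimeter = 33.112

33.112


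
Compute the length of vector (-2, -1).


|u| = sqrt((-2)^2 + (-1)^2) = sqrt(5) = 2.2361

2.2361


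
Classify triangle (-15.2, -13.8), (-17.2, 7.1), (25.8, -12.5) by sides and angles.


Side lengths squared: AB^2=440.81, BC^2=2233.16, CA^2=1682.69
Sorted: [440.81, 1682.69, 2233.16]
By sides: Scalene, By angles: Obtuse

Scalene, Obtuse


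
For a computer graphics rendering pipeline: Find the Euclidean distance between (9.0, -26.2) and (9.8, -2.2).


dx=0.8, dy=24
d^2 = 0.8^2 + 24^2 = 576.64
d = sqrt(576.64) = 24.0133

24.0133


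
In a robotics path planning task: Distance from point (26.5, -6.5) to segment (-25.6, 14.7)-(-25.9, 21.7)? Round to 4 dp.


Project P onto AB: t = 0 (clamped to [0,1])
Closest point on segment: (-25.6, 14.7)
Distance: 56.2481

56.2481


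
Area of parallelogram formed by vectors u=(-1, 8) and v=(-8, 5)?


|u x v| = |(-1)*5 - 8*(-8)|
= |(-5) - (-64)| = 59

59


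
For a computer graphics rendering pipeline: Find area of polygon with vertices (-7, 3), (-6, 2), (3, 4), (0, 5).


Shoelace sum: ((-7)*2 - (-6)*3) + ((-6)*4 - 3*2) + (3*5 - 0*4) + (0*3 - (-7)*5)
= 24
Area = |24|/2 = 12

12


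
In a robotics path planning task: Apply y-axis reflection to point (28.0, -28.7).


Reflection over y-axis: (x,y) -> (-x,y)
(28, -28.7) -> (-28, -28.7)

(-28, -28.7)


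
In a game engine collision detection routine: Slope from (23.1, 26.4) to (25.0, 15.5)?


slope = (y2-y1)/(x2-x1) = (15.5-26.4)/(25-23.1) = (-10.9)/1.9 = -5.7368

-5.7368


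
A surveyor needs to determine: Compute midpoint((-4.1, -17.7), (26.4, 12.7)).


M = (((-4.1)+26.4)/2, ((-17.7)+12.7)/2)
= (11.15, -2.5)

(11.15, -2.5)


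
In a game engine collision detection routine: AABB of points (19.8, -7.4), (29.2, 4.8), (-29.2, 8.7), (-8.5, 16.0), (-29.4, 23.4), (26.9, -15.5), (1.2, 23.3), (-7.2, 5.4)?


x range: [-29.4, 29.2]
y range: [-15.5, 23.4]
Bounding box: (-29.4,-15.5) to (29.2,23.4)

(-29.4,-15.5) to (29.2,23.4)


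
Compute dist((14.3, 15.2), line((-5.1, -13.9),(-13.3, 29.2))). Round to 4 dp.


|cross product| = 1074.76
|line direction| = sqrt(1924.85) = 43.8731
Distance = 1074.76/sqrt(1924.85) = 24.497

24.497


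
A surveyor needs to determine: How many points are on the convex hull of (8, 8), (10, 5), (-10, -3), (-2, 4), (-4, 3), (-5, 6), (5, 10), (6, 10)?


Convex hull vertices (CCW): (-10, -3), (10, 5), (8, 8), (6, 10), (5, 10), (-5, 6)
Count = 6

6


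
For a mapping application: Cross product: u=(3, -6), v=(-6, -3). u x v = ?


u x v = u_x*v_y - u_y*v_x = 3*(-3) - (-6)*(-6)
= (-9) - 36 = -45

-45


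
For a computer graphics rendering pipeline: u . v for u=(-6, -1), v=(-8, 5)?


u . v = u_x*v_x + u_y*v_y = (-6)*(-8) + (-1)*5
= 48 + (-5) = 43

43


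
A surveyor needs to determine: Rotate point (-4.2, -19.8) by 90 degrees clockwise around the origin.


90° CW: (x,y) -> (y, -x)
(-4.2,-19.8) -> (-19.8, 4.2)

(-19.8, 4.2)


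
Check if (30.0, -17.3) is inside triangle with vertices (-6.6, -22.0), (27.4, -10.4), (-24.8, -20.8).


Cross products: AB x AP = -264.76, BC x BP = 387.22, CA x CP = 129.46
All same sign? no

No, outside


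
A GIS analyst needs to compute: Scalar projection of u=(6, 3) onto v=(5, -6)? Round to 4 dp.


u.v = 12, |v| = sqrt(61) = 7.8102
Scalar projection = u.v / |v| = 12 / sqrt(61) = 1.5364

1.5364


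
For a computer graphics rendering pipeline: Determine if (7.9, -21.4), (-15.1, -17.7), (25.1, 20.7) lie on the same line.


Cross product: ((-15.1)-7.9)*(20.7-(-21.4)) - ((-17.7)-(-21.4))*(25.1-7.9)
= -1031.94

No, not collinear


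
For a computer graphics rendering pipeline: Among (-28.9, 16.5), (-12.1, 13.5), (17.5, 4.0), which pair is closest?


d(P0,P1) = 17.0658, d(P0,P2) = 48.0542, d(P1,P2) = 31.0871
Closest: P0 and P1

Closest pair: (-28.9, 16.5) and (-12.1, 13.5), distance = 17.0658


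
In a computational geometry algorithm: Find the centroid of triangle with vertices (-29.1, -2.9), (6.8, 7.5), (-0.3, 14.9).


Centroid = ((x_A+x_B+x_C)/3, (y_A+y_B+y_C)/3)
= (((-29.1)+6.8+(-0.3))/3, ((-2.9)+7.5+14.9)/3)
= (-7.5333, 6.5)

(-7.5333, 6.5)


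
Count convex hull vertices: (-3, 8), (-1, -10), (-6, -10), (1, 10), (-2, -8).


Convex hull vertices (CCW): (-6, -10), (-1, -10), (1, 10), (-3, 8)
Count = 4

4


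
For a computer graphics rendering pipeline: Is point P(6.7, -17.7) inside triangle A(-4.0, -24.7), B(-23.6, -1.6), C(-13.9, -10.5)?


Cross products: AB x AP = -384.37, BC x BP = 113.5, CA x CP = 221.24
All same sign? no

No, outside


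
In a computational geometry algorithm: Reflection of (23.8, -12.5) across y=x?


Reflection over y=x: (x,y) -> (y,x)
(23.8, -12.5) -> (-12.5, 23.8)

(-12.5, 23.8)


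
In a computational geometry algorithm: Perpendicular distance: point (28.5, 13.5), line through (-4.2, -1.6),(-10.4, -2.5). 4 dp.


|cross product| = 64.19
|line direction| = sqrt(39.25) = 6.265
Distance = 64.19/sqrt(39.25) = 10.2458

10.2458


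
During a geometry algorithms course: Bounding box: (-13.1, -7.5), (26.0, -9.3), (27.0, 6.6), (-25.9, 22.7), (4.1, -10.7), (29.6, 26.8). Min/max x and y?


x range: [-25.9, 29.6]
y range: [-10.7, 26.8]
Bounding box: (-25.9,-10.7) to (29.6,26.8)

(-25.9,-10.7) to (29.6,26.8)


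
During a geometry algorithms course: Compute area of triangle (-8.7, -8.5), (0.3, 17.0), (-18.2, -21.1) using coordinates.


Area = |x_A(y_B-y_C) + x_B(y_C-y_A) + x_C(y_A-y_B)|/2
= |(-331.47) + (-3.78) + 464.1|/2
= 128.85/2 = 64.425

64.425


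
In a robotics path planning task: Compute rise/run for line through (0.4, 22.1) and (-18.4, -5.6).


slope = (y2-y1)/(x2-x1) = ((-5.6)-22.1)/((-18.4)-0.4) = (-27.7)/(-18.8) = 1.4734

1.4734


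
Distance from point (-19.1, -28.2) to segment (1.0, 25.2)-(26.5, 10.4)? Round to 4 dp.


Project P onto AB: t = 0.3195 (clamped to [0,1])
Closest point on segment: (9.1482, 20.4709)
Distance: 56.2744

56.2744


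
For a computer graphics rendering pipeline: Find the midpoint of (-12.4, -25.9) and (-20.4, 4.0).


M = (((-12.4)+(-20.4))/2, ((-25.9)+4)/2)
= (-16.4, -10.95)

(-16.4, -10.95)


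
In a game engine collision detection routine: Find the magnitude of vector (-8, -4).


|u| = sqrt((-8)^2 + (-4)^2) = sqrt(80) = 8.9443

8.9443


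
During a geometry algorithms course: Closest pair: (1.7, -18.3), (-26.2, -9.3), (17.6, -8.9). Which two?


d(P0,P1) = 29.3157, d(P0,P2) = 18.4708, d(P1,P2) = 43.8018
Closest: P0 and P2

Closest pair: (1.7, -18.3) and (17.6, -8.9), distance = 18.4708


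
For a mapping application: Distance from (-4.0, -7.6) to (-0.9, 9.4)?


dx=3.1, dy=17
d^2 = 3.1^2 + 17^2 = 298.61
d = sqrt(298.61) = 17.2803

17.2803


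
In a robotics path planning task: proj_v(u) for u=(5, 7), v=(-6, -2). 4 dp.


u.v = -44, |v| = sqrt(40) = 6.3246
Scalar projection = u.v / |v| = -44 / sqrt(40) = -6.957

-6.957


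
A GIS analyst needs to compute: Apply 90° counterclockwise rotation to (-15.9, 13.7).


90° CCW: (x,y) -> (-y, x)
(-15.9,13.7) -> (-13.7, -15.9)

(-13.7, -15.9)


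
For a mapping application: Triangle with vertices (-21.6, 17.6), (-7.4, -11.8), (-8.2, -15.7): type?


Side lengths squared: AB^2=1066, BC^2=15.85, CA^2=1288.45
Sorted: [15.85, 1066, 1288.45]
By sides: Scalene, By angles: Obtuse

Scalene, Obtuse


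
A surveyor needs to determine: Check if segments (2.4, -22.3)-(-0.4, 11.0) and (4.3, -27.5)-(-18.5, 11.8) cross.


Cross products: d1=-43.89, d2=-693.09, d3=-48.71, d4=600.49
d1*d2 < 0 and d3*d4 < 0? no

No, they don't intersect


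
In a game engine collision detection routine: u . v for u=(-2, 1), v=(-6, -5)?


u . v = u_x*v_x + u_y*v_y = (-2)*(-6) + 1*(-5)
= 12 + (-5) = 7

7


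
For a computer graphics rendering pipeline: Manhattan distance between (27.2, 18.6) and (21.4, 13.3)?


|27.2-21.4| + |18.6-13.3| = 5.8 + 5.3 = 11.1

11.1


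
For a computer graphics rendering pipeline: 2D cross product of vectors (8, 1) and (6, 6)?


u x v = u_x*v_y - u_y*v_x = 8*6 - 1*6
= 48 - 6 = 42

42


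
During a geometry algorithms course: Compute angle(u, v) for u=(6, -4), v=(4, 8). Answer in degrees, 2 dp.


u.v = -8, |u| = sqrt(52) = 7.2111, |v| = sqrt(80) = 8.9443
cos(theta) = u.v/(|u||v|) = -8/sqrt(4160) = -0.124035
theta = acos(-0.124035) = 97.13 degrees

97.13 degrees


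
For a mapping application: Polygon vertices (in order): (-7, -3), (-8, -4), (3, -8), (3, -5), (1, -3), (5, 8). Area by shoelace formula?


Shoelace sum: ((-7)*(-4) - (-8)*(-3)) + ((-8)*(-8) - 3*(-4)) + (3*(-5) - 3*(-8)) + (3*(-3) - 1*(-5)) + (1*8 - 5*(-3)) + (5*(-3) - (-7)*8)
= 149
Area = |149|/2 = 74.5

74.5


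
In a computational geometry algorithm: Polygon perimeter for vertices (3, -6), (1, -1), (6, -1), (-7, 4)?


Sides: (3, -6)->(1, -1): sqrt(29) = 5.385165, (1, -1)->(6, -1): sqrt(25) = 5, (6, -1)->(-7, 4): sqrt(194) = 13.928388, (-7, 4)->(3, -6): sqrt(200) = 14.142136
Sum = 38.455689
Perimeter = 38.4557

38.4557


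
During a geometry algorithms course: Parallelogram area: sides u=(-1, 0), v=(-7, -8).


|u x v| = |(-1)*(-8) - 0*(-7)|
= |8 - 0| = 8

8


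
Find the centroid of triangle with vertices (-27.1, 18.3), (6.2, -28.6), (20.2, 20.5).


Centroid = ((x_A+x_B+x_C)/3, (y_A+y_B+y_C)/3)
= (((-27.1)+6.2+20.2)/3, (18.3+(-28.6)+20.5)/3)
= (-0.2333, 3.4)

(-0.2333, 3.4)


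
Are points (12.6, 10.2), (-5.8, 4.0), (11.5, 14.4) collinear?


Cross product: ((-5.8)-12.6)*(14.4-10.2) - (4-10.2)*(11.5-12.6)
= -84.1

No, not collinear


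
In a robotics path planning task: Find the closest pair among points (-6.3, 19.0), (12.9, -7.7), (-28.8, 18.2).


d(P0,P1) = 32.8866, d(P0,P2) = 22.5142, d(P1,P2) = 49.0887
Closest: P0 and P2

Closest pair: (-6.3, 19.0) and (-28.8, 18.2), distance = 22.5142


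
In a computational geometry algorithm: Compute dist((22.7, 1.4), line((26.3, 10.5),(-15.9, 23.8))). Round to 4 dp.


|cross product| = 431.9
|line direction| = sqrt(1957.73) = 44.2462
Distance = 431.9/sqrt(1957.73) = 9.7613

9.7613


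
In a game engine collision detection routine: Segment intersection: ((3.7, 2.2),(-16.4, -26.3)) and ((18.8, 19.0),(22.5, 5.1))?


Cross products: d1=-272.05, d2=-656.89, d3=92.67, d4=477.51
d1*d2 < 0 and d3*d4 < 0? no

No, they don't intersect


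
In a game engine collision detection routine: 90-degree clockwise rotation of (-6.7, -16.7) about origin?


90° CW: (x,y) -> (y, -x)
(-6.7,-16.7) -> (-16.7, 6.7)

(-16.7, 6.7)


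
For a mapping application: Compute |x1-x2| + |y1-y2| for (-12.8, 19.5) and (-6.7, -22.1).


|(-12.8)-(-6.7)| + |19.5-(-22.1)| = 6.1 + 41.6 = 47.7

47.7


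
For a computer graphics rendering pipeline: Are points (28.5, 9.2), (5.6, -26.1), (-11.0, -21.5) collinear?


Cross product: (5.6-28.5)*((-21.5)-9.2) - ((-26.1)-9.2)*((-11)-28.5)
= -691.32

No, not collinear


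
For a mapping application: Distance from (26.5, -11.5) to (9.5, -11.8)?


dx=-17, dy=-0.3
d^2 = (-17)^2 + (-0.3)^2 = 289.09
d = sqrt(289.09) = 17.0026

17.0026


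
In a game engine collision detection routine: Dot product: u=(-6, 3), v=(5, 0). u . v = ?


u . v = u_x*v_x + u_y*v_y = (-6)*5 + 3*0
= (-30) + 0 = -30

-30


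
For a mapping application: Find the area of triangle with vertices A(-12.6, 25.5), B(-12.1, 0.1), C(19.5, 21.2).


Area = |x_A(y_B-y_C) + x_B(y_C-y_A) + x_C(y_A-y_B)|/2
= |265.86 + 52.03 + 495.3|/2
= 813.19/2 = 406.595

406.595


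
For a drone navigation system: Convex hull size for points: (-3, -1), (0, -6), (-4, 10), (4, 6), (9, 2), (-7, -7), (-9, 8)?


Convex hull vertices (CCW): (-9, 8), (-7, -7), (0, -6), (9, 2), (4, 6), (-4, 10)
Count = 6

6


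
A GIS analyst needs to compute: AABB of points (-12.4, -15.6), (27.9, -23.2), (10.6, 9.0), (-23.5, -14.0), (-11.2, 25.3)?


x range: [-23.5, 27.9]
y range: [-23.2, 25.3]
Bounding box: (-23.5,-23.2) to (27.9,25.3)

(-23.5,-23.2) to (27.9,25.3)


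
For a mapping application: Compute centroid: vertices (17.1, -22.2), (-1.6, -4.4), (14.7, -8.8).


Centroid = ((x_A+x_B+x_C)/3, (y_A+y_B+y_C)/3)
= ((17.1+(-1.6)+14.7)/3, ((-22.2)+(-4.4)+(-8.8))/3)
= (10.0667, -11.8)

(10.0667, -11.8)


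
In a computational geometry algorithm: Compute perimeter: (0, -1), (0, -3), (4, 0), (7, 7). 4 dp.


Sides: (0, -1)->(0, -3): sqrt(4) = 2, (0, -3)->(4, 0): sqrt(25) = 5, (4, 0)->(7, 7): sqrt(58) = 7.615773, (7, 7)->(0, -1): sqrt(113) = 10.630146
Sum = 25.245919
Perimeter = 25.2459

25.2459


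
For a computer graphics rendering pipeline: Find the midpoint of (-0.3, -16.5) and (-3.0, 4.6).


M = (((-0.3)+(-3))/2, ((-16.5)+4.6)/2)
= (-1.65, -5.95)

(-1.65, -5.95)


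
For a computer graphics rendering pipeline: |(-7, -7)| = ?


|u| = sqrt((-7)^2 + (-7)^2) = sqrt(98) = 9.8995

9.8995


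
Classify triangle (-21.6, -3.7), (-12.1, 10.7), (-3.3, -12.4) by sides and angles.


Side lengths squared: AB^2=297.61, BC^2=611.05, CA^2=410.58
Sorted: [297.61, 410.58, 611.05]
By sides: Scalene, By angles: Acute

Scalene, Acute


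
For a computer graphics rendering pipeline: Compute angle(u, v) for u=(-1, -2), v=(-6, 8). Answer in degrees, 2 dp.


u.v = -10, |u| = sqrt(5) = 2.2361, |v| = sqrt(100) = 10
cos(theta) = u.v/(|u||v|) = -10/sqrt(500) = -0.447214
theta = acos(-0.447214) = 116.57 degrees

116.57 degrees


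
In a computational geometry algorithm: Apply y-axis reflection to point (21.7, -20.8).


Reflection over y-axis: (x,y) -> (-x,y)
(21.7, -20.8) -> (-21.7, -20.8)

(-21.7, -20.8)


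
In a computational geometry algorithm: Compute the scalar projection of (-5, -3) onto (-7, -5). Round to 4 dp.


u.v = 50, |v| = sqrt(74) = 8.6023
Scalar projection = u.v / |v| = 50 / sqrt(74) = 5.8124

5.8124


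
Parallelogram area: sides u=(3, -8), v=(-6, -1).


|u x v| = |3*(-1) - (-8)*(-6)|
= |(-3) - 48| = 51

51


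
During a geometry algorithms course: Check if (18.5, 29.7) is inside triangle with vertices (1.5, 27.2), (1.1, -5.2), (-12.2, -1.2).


Cross products: AB x AP = 549.8, BC x BP = -533.77, CA x CP = -448.55
All same sign? no

No, outside


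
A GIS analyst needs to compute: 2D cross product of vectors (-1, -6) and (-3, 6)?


u x v = u_x*v_y - u_y*v_x = (-1)*6 - (-6)*(-3)
= (-6) - 18 = -24

-24


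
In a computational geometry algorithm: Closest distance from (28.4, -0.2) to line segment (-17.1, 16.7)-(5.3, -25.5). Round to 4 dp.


Project P onto AB: t = 0.759 (clamped to [0,1])
Closest point on segment: (-0.0995, -15.3277)
Distance: 32.2656

32.2656


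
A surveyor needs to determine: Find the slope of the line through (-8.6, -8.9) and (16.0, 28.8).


slope = (y2-y1)/(x2-x1) = (28.8-(-8.9))/(16-(-8.6)) = 37.7/24.6 = 1.5325

1.5325


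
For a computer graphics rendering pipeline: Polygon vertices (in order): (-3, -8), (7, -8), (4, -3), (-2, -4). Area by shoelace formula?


Shoelace sum: ((-3)*(-8) - 7*(-8)) + (7*(-3) - 4*(-8)) + (4*(-4) - (-2)*(-3)) + ((-2)*(-8) - (-3)*(-4))
= 73
Area = |73|/2 = 36.5

36.5


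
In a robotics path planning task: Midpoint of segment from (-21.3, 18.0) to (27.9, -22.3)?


M = (((-21.3)+27.9)/2, (18+(-22.3))/2)
= (3.3, -2.15)

(3.3, -2.15)


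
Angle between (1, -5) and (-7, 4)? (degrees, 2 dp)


u.v = -27, |u| = sqrt(26) = 5.099, |v| = sqrt(65) = 8.0623
cos(theta) = u.v/(|u||v|) = -27/sqrt(1690) = -0.656781
theta = acos(-0.656781) = 131.05 degrees

131.05 degrees


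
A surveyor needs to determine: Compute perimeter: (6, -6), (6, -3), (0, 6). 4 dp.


Sides: (6, -6)->(6, -3): sqrt(9) = 3, (6, -3)->(0, 6): sqrt(117) = 10.816654, (0, 6)->(6, -6): sqrt(180) = 13.416408
Sum = 27.233062
Perimeter = 27.2331

27.2331


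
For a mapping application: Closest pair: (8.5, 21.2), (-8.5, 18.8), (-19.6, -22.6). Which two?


d(P0,P1) = 17.1686, d(P0,P2) = 52.0389, d(P1,P2) = 42.8622
Closest: P0 and P1

Closest pair: (8.5, 21.2) and (-8.5, 18.8), distance = 17.1686


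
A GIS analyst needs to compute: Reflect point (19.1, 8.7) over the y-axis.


Reflection over y-axis: (x,y) -> (-x,y)
(19.1, 8.7) -> (-19.1, 8.7)

(-19.1, 8.7)


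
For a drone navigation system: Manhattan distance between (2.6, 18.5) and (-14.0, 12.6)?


|2.6-(-14)| + |18.5-12.6| = 16.6 + 5.9 = 22.5

22.5


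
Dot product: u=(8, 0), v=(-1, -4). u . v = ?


u . v = u_x*v_x + u_y*v_y = 8*(-1) + 0*(-4)
= (-8) + 0 = -8

-8


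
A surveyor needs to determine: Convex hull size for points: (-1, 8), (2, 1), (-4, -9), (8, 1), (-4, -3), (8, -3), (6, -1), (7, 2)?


Convex hull vertices (CCW): (-4, -9), (8, -3), (8, 1), (7, 2), (-1, 8), (-4, -3)
Count = 6

6


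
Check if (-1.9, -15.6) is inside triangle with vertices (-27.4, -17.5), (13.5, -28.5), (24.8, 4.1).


Cross products: AB x AP = 358.21, BC x BP = 647.81, CA x CP = 451.62
All same sign? yes

Yes, inside


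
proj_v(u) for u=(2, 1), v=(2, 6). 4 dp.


u.v = 10, |v| = sqrt(40) = 6.3246
Scalar projection = u.v / |v| = 10 / sqrt(40) = 1.5811

1.5811


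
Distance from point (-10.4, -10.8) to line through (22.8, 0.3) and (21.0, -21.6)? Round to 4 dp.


|cross product| = 707.1
|line direction| = sqrt(482.85) = 21.9738
Distance = 707.1/sqrt(482.85) = 32.1792

32.1792


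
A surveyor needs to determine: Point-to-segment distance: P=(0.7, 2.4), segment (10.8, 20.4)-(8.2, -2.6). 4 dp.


Project P onto AB: t = 0.8217 (clamped to [0,1])
Closest point on segment: (8.6635, 1.4998)
Distance: 8.0142

8.0142


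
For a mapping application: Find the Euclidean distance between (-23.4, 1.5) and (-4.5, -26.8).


dx=18.9, dy=-28.3
d^2 = 18.9^2 + (-28.3)^2 = 1158.1
d = sqrt(1158.1) = 34.0309

34.0309


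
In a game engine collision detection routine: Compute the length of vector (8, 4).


|u| = sqrt(8^2 + 4^2) = sqrt(80) = 8.9443

8.9443


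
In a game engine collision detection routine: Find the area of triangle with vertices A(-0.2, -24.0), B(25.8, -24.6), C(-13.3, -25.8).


Area = |x_A(y_B-y_C) + x_B(y_C-y_A) + x_C(y_A-y_B)|/2
= |(-0.24) + (-46.44) + (-7.98)|/2
= 54.66/2 = 27.33

27.33


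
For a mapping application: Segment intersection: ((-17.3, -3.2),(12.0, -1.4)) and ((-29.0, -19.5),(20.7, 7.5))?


Cross products: d1=494.21, d2=-207.43, d3=-456.53, d4=245.11
d1*d2 < 0 and d3*d4 < 0? yes

Yes, they intersect


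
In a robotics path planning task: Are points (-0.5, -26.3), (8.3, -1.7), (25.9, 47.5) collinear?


Cross product: (8.3-(-0.5))*(47.5-(-26.3)) - ((-1.7)-(-26.3))*(25.9-(-0.5))
= 0

Yes, collinear


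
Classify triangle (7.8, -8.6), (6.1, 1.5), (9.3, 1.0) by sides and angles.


Side lengths squared: AB^2=104.9, BC^2=10.49, CA^2=94.41
Sorted: [10.49, 94.41, 104.9]
By sides: Scalene, By angles: Right

Scalene, Right


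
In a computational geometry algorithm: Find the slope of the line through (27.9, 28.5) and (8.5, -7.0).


slope = (y2-y1)/(x2-x1) = ((-7)-28.5)/(8.5-27.9) = (-35.5)/(-19.4) = 1.8299

1.8299


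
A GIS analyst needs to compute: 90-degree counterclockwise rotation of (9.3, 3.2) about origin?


90° CCW: (x,y) -> (-y, x)
(9.3,3.2) -> (-3.2, 9.3)

(-3.2, 9.3)


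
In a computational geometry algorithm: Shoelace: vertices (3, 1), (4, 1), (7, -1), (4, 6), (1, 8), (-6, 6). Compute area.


Shoelace sum: (3*1 - 4*1) + (4*(-1) - 7*1) + (7*6 - 4*(-1)) + (4*8 - 1*6) + (1*6 - (-6)*8) + ((-6)*1 - 3*6)
= 90
Area = |90|/2 = 45

45


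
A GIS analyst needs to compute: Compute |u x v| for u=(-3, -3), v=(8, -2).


|u x v| = |(-3)*(-2) - (-3)*8|
= |6 - (-24)| = 30

30


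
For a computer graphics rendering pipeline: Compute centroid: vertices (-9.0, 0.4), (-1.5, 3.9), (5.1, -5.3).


Centroid = ((x_A+x_B+x_C)/3, (y_A+y_B+y_C)/3)
= (((-9)+(-1.5)+5.1)/3, (0.4+3.9+(-5.3))/3)
= (-1.8, -0.3333)

(-1.8, -0.3333)


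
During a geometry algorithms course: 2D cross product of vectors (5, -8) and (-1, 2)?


u x v = u_x*v_y - u_y*v_x = 5*2 - (-8)*(-1)
= 10 - 8 = 2

2


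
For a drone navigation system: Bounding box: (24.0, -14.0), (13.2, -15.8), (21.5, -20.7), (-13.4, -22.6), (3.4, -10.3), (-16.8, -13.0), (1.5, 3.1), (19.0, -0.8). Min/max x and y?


x range: [-16.8, 24]
y range: [-22.6, 3.1]
Bounding box: (-16.8,-22.6) to (24,3.1)

(-16.8,-22.6) to (24,3.1)


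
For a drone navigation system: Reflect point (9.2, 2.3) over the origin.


Reflection over origin: (x,y) -> (-x,-y)
(9.2, 2.3) -> (-9.2, -2.3)

(-9.2, -2.3)


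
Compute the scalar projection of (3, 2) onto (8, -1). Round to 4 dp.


u.v = 22, |v| = sqrt(65) = 8.0623
Scalar projection = u.v / |v| = 22 / sqrt(65) = 2.7288

2.7288


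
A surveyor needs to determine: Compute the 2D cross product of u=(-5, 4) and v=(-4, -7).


u x v = u_x*v_y - u_y*v_x = (-5)*(-7) - 4*(-4)
= 35 - (-16) = 51

51


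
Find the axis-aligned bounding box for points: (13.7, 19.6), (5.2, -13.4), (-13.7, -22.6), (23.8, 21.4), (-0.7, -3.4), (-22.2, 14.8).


x range: [-22.2, 23.8]
y range: [-22.6, 21.4]
Bounding box: (-22.2,-22.6) to (23.8,21.4)

(-22.2,-22.6) to (23.8,21.4)


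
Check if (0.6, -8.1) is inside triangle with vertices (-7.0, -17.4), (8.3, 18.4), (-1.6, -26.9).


Cross products: AB x AP = -129.79, BC x BP = -86.46, CA x CP = -122.42
All same sign? yes

Yes, inside


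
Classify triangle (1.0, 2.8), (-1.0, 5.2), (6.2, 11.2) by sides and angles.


Side lengths squared: AB^2=9.76, BC^2=87.84, CA^2=97.6
Sorted: [9.76, 87.84, 97.6]
By sides: Scalene, By angles: Right

Scalene, Right


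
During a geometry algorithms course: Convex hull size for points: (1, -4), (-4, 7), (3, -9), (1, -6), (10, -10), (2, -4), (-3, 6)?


Convex hull vertices (CCW): (-4, 7), (1, -6), (3, -9), (10, -10), (-3, 6)
Count = 5

5


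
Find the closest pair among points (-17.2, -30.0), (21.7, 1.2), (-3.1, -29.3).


d(P0,P1) = 49.8663, d(P0,P2) = 14.1174, d(P1,P2) = 39.3102
Closest: P0 and P2

Closest pair: (-17.2, -30.0) and (-3.1, -29.3), distance = 14.1174


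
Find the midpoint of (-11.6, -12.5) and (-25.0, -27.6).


M = (((-11.6)+(-25))/2, ((-12.5)+(-27.6))/2)
= (-18.3, -20.05)

(-18.3, -20.05)


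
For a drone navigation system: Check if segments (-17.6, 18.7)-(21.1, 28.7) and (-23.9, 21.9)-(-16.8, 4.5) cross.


Cross products: d1=86.9, d2=831.28, d3=186.84, d4=-557.54
d1*d2 < 0 and d3*d4 < 0? no

No, they don't intersect


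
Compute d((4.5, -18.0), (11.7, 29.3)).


dx=7.2, dy=47.3
d^2 = 7.2^2 + 47.3^2 = 2289.13
d = sqrt(2289.13) = 47.8449

47.8449


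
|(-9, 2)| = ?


|u| = sqrt((-9)^2 + 2^2) = sqrt(85) = 9.2195

9.2195


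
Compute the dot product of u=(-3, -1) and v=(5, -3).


u . v = u_x*v_x + u_y*v_y = (-3)*5 + (-1)*(-3)
= (-15) + 3 = -12

-12


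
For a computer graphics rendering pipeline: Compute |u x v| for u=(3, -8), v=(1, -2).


|u x v| = |3*(-2) - (-8)*1|
= |(-6) - (-8)| = 2

2


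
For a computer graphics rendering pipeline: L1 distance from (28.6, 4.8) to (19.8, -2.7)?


|28.6-19.8| + |4.8-(-2.7)| = 8.8 + 7.5 = 16.3

16.3


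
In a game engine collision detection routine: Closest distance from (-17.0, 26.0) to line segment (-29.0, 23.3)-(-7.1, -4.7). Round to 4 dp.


Project P onto AB: t = 0.1481 (clamped to [0,1])
Closest point on segment: (-25.7556, 19.1519)
Distance: 11.1156

11.1156


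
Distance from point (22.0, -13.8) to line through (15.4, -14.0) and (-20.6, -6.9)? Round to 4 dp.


|cross product| = 54.06
|line direction| = sqrt(1346.41) = 36.6935
Distance = 54.06/sqrt(1346.41) = 1.4733

1.4733


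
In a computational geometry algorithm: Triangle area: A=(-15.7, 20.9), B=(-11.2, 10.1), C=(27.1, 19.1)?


Area = |x_A(y_B-y_C) + x_B(y_C-y_A) + x_C(y_A-y_B)|/2
= |141.3 + 20.16 + 292.68|/2
= 454.14/2 = 227.07

227.07


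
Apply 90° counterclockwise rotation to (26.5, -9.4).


90° CCW: (x,y) -> (-y, x)
(26.5,-9.4) -> (9.4, 26.5)

(9.4, 26.5)


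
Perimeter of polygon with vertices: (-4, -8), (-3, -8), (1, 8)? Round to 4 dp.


Sides: (-4, -8)->(-3, -8): sqrt(1) = 1, (-3, -8)->(1, 8): sqrt(272) = 16.492423, (1, 8)->(-4, -8): sqrt(281) = 16.763055
Sum = 34.255478
Perimeter = 34.2555

34.2555


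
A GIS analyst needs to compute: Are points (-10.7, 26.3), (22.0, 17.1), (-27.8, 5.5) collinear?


Cross product: (22-(-10.7))*(5.5-26.3) - (17.1-26.3)*((-27.8)-(-10.7))
= -837.48

No, not collinear


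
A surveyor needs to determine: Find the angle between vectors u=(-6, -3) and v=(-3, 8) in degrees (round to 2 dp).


u.v = -6, |u| = sqrt(45) = 6.7082, |v| = sqrt(73) = 8.544
cos(theta) = u.v/(|u||v|) = -6/sqrt(3285) = -0.104685
theta = acos(-0.104685) = 96.01 degrees

96.01 degrees


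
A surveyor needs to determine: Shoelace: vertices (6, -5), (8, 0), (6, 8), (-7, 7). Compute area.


Shoelace sum: (6*0 - 8*(-5)) + (8*8 - 6*0) + (6*7 - (-7)*8) + ((-7)*(-5) - 6*7)
= 195
Area = |195|/2 = 97.5

97.5


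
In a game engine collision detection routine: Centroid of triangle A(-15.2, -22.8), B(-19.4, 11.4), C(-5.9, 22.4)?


Centroid = ((x_A+x_B+x_C)/3, (y_A+y_B+y_C)/3)
= (((-15.2)+(-19.4)+(-5.9))/3, ((-22.8)+11.4+22.4)/3)
= (-13.5, 3.6667)

(-13.5, 3.6667)


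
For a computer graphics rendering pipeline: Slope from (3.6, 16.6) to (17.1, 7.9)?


slope = (y2-y1)/(x2-x1) = (7.9-16.6)/(17.1-3.6) = (-8.7)/13.5 = -0.6444

-0.6444


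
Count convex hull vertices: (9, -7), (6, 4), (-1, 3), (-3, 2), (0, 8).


Convex hull vertices (CCW): (-3, 2), (9, -7), (6, 4), (0, 8)
Count = 4

4


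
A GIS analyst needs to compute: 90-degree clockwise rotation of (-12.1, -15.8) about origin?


90° CW: (x,y) -> (y, -x)
(-12.1,-15.8) -> (-15.8, 12.1)

(-15.8, 12.1)


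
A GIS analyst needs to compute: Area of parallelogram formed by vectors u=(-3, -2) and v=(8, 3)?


|u x v| = |(-3)*3 - (-2)*8|
= |(-9) - (-16)| = 7

7


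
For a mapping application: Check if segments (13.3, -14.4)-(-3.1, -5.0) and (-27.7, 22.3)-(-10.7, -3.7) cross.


Cross products: d1=442.1, d2=175.5, d3=-216.48, d4=50.12
d1*d2 < 0 and d3*d4 < 0? no

No, they don't intersect


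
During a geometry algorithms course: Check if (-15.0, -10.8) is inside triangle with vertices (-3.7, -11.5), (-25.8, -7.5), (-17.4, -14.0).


Cross products: AB x AP = 29.73, BC x BP = 42.48, CA x CP = 37.84
All same sign? yes

Yes, inside


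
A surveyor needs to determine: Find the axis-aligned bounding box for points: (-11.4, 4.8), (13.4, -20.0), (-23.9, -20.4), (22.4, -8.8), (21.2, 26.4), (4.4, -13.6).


x range: [-23.9, 22.4]
y range: [-20.4, 26.4]
Bounding box: (-23.9,-20.4) to (22.4,26.4)

(-23.9,-20.4) to (22.4,26.4)


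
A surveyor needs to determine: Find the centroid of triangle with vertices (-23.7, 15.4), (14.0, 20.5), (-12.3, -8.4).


Centroid = ((x_A+x_B+x_C)/3, (y_A+y_B+y_C)/3)
= (((-23.7)+14+(-12.3))/3, (15.4+20.5+(-8.4))/3)
= (-7.3333, 9.1667)

(-7.3333, 9.1667)


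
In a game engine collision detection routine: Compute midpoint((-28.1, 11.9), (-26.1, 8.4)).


M = (((-28.1)+(-26.1))/2, (11.9+8.4)/2)
= (-27.1, 10.15)

(-27.1, 10.15)


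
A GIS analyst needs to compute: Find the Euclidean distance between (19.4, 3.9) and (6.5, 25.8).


dx=-12.9, dy=21.9
d^2 = (-12.9)^2 + 21.9^2 = 646.02
d = sqrt(646.02) = 25.4169

25.4169


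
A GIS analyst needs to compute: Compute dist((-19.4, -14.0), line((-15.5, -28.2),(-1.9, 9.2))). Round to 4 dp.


|cross product| = 338.98
|line direction| = sqrt(1583.72) = 39.796
Distance = 338.98/sqrt(1583.72) = 8.5179

8.5179


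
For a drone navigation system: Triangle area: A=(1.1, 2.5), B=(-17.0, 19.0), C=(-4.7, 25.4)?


Area = |x_A(y_B-y_C) + x_B(y_C-y_A) + x_C(y_A-y_B)|/2
= |(-7.04) + (-389.3) + 77.55|/2
= 318.79/2 = 159.395

159.395


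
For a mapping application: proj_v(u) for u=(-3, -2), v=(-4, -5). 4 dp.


u.v = 22, |v| = sqrt(41) = 6.4031
Scalar projection = u.v / |v| = 22 / sqrt(41) = 3.4358

3.4358


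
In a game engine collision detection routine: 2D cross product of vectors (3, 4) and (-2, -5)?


u x v = u_x*v_y - u_y*v_x = 3*(-5) - 4*(-2)
= (-15) - (-8) = -7

-7


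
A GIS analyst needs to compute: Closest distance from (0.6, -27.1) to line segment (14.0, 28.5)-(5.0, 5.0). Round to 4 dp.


Project P onto AB: t = 1 (clamped to [0,1])
Closest point on segment: (5, 5)
Distance: 32.4002

32.4002


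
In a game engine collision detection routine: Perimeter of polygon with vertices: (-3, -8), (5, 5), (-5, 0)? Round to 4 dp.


Sides: (-3, -8)->(5, 5): sqrt(233) = 15.264338, (5, 5)->(-5, 0): sqrt(125) = 11.18034, (-5, 0)->(-3, -8): sqrt(68) = 8.246211
Sum = 34.690889
Perimeter = 34.6909

34.6909


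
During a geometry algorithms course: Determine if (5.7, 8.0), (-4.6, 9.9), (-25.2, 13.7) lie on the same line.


Cross product: ((-4.6)-5.7)*(13.7-8) - (9.9-8)*((-25.2)-5.7)
= 0

Yes, collinear


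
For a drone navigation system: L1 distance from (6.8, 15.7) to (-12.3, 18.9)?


|6.8-(-12.3)| + |15.7-18.9| = 19.1 + 3.2 = 22.3

22.3


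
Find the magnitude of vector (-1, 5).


|u| = sqrt((-1)^2 + 5^2) = sqrt(26) = 5.099

5.099


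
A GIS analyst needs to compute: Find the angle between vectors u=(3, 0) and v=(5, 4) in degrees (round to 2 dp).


u.v = 15, |u| = sqrt(9) = 3, |v| = sqrt(41) = 6.4031
cos(theta) = u.v/(|u||v|) = 15/sqrt(369) = 0.780869
theta = acos(0.780869) = 38.66 degrees

38.66 degrees


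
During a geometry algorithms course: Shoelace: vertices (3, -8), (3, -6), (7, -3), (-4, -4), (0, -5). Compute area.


Shoelace sum: (3*(-6) - 3*(-8)) + (3*(-3) - 7*(-6)) + (7*(-4) - (-4)*(-3)) + ((-4)*(-5) - 0*(-4)) + (0*(-8) - 3*(-5))
= 34
Area = |34|/2 = 17

17


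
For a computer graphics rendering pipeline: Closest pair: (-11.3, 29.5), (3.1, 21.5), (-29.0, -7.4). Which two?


d(P0,P1) = 16.473, d(P0,P2) = 40.9255, d(P1,P2) = 43.1928
Closest: P0 and P1

Closest pair: (-11.3, 29.5) and (3.1, 21.5), distance = 16.473


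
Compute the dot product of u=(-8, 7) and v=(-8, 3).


u . v = u_x*v_x + u_y*v_y = (-8)*(-8) + 7*3
= 64 + 21 = 85

85


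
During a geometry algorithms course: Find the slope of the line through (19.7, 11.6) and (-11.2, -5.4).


slope = (y2-y1)/(x2-x1) = ((-5.4)-11.6)/((-11.2)-19.7) = (-17)/(-30.9) = 0.5502

0.5502


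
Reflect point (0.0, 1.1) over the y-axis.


Reflection over y-axis: (x,y) -> (-x,y)
(0, 1.1) -> (0, 1.1)

(0, 1.1)


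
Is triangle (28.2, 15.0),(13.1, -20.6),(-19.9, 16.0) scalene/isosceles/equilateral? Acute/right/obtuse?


Side lengths squared: AB^2=1495.37, BC^2=2428.56, CA^2=2314.61
Sorted: [1495.37, 2314.61, 2428.56]
By sides: Scalene, By angles: Acute

Scalene, Acute


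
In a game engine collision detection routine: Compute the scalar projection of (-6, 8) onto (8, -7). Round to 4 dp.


u.v = -104, |v| = sqrt(113) = 10.6301
Scalar projection = u.v / |v| = -104 / sqrt(113) = -9.7835

-9.7835


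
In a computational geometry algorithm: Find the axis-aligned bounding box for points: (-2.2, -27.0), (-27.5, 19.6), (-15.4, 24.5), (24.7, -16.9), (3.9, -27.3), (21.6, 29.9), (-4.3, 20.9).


x range: [-27.5, 24.7]
y range: [-27.3, 29.9]
Bounding box: (-27.5,-27.3) to (24.7,29.9)

(-27.5,-27.3) to (24.7,29.9)


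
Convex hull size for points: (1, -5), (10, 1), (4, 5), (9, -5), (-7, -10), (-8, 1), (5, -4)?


Convex hull vertices (CCW): (-8, 1), (-7, -10), (9, -5), (10, 1), (4, 5)
Count = 5

5


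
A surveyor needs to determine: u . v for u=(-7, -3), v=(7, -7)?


u . v = u_x*v_x + u_y*v_y = (-7)*7 + (-3)*(-7)
= (-49) + 21 = -28

-28


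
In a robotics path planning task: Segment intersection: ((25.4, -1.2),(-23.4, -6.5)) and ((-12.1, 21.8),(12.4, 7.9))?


Cross products: d1=-42.25, d2=-850.42, d3=-1321.15, d4=-512.98
d1*d2 < 0 and d3*d4 < 0? no

No, they don't intersect


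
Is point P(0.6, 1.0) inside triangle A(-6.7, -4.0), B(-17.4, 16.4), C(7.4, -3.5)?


Cross products: AB x AP = -202.42, BC x BP = -23.72, CA x CP = -66.85
All same sign? yes

Yes, inside


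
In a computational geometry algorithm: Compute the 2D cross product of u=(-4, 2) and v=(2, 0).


u x v = u_x*v_y - u_y*v_x = (-4)*0 - 2*2
= 0 - 4 = -4

-4


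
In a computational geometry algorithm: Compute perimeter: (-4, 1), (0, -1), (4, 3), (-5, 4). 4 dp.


Sides: (-4, 1)->(0, -1): sqrt(20) = 4.472136, (0, -1)->(4, 3): sqrt(32) = 5.656854, (4, 3)->(-5, 4): sqrt(82) = 9.055385, (-5, 4)->(-4, 1): sqrt(10) = 3.162278
Sum = 22.346653
Perimeter = 22.3467

22.3467


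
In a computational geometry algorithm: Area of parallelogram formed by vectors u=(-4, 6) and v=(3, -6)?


|u x v| = |(-4)*(-6) - 6*3|
= |24 - 18| = 6

6


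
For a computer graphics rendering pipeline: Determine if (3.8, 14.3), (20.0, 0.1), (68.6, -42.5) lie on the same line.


Cross product: (20-3.8)*((-42.5)-14.3) - (0.1-14.3)*(68.6-3.8)
= 0

Yes, collinear


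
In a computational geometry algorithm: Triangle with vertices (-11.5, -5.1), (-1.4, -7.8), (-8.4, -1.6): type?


Side lengths squared: AB^2=109.3, BC^2=87.44, CA^2=21.86
Sorted: [21.86, 87.44, 109.3]
By sides: Scalene, By angles: Right

Scalene, Right


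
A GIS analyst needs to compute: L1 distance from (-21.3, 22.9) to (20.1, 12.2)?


|(-21.3)-20.1| + |22.9-12.2| = 41.4 + 10.7 = 52.1

52.1


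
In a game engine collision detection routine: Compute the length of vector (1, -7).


|u| = sqrt(1^2 + (-7)^2) = sqrt(50) = 7.0711

7.0711


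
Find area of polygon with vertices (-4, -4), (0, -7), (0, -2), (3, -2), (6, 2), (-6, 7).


Shoelace sum: ((-4)*(-7) - 0*(-4)) + (0*(-2) - 0*(-7)) + (0*(-2) - 3*(-2)) + (3*2 - 6*(-2)) + (6*7 - (-6)*2) + ((-6)*(-4) - (-4)*7)
= 158
Area = |158|/2 = 79

79


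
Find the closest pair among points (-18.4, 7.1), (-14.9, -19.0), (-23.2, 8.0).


d(P0,P1) = 26.3336, d(P0,P2) = 4.8836, d(P1,P2) = 28.2469
Closest: P0 and P2

Closest pair: (-18.4, 7.1) and (-23.2, 8.0), distance = 4.8836


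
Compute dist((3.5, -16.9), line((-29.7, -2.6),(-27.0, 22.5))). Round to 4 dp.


|cross product| = 871.93
|line direction| = sqrt(637.3) = 25.2448
Distance = 871.93/sqrt(637.3) = 34.539

34.539


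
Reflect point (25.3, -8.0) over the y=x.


Reflection over y=x: (x,y) -> (y,x)
(25.3, -8) -> (-8, 25.3)

(-8, 25.3)


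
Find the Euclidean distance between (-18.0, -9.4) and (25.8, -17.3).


dx=43.8, dy=-7.9
d^2 = 43.8^2 + (-7.9)^2 = 1980.85
d = sqrt(1980.85) = 44.5067

44.5067


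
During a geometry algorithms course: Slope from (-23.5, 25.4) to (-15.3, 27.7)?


slope = (y2-y1)/(x2-x1) = (27.7-25.4)/((-15.3)-(-23.5)) = 2.3/8.2 = 0.2805

0.2805


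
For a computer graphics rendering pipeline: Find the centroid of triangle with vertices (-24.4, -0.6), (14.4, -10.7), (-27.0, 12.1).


Centroid = ((x_A+x_B+x_C)/3, (y_A+y_B+y_C)/3)
= (((-24.4)+14.4+(-27))/3, ((-0.6)+(-10.7)+12.1)/3)
= (-12.3333, 0.2667)

(-12.3333, 0.2667)


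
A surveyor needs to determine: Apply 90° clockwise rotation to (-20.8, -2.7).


90° CW: (x,y) -> (y, -x)
(-20.8,-2.7) -> (-2.7, 20.8)

(-2.7, 20.8)


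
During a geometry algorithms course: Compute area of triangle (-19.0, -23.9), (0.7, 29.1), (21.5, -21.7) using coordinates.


Area = |x_A(y_B-y_C) + x_B(y_C-y_A) + x_C(y_A-y_B)|/2
= |(-965.2) + 1.54 + (-1139.5)|/2
= 2103.16/2 = 1051.58

1051.58


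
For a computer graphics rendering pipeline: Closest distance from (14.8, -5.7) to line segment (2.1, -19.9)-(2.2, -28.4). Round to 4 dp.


Project P onto AB: t = 0 (clamped to [0,1])
Closest point on segment: (2.1, -19.9)
Distance: 19.0507

19.0507


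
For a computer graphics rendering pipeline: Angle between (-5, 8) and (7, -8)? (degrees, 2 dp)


u.v = -99, |u| = sqrt(89) = 9.434, |v| = sqrt(113) = 10.6301
cos(theta) = u.v/(|u||v|) = -99/sqrt(10057) = -0.987191
theta = acos(-0.987191) = 170.82 degrees

170.82 degrees


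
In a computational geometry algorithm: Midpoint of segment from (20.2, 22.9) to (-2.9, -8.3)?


M = ((20.2+(-2.9))/2, (22.9+(-8.3))/2)
= (8.65, 7.3)

(8.65, 7.3)


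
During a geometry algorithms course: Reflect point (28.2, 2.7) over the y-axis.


Reflection over y-axis: (x,y) -> (-x,y)
(28.2, 2.7) -> (-28.2, 2.7)

(-28.2, 2.7)


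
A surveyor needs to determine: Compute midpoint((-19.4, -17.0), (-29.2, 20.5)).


M = (((-19.4)+(-29.2))/2, ((-17)+20.5)/2)
= (-24.3, 1.75)

(-24.3, 1.75)


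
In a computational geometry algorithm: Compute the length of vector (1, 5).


|u| = sqrt(1^2 + 5^2) = sqrt(26) = 5.099

5.099


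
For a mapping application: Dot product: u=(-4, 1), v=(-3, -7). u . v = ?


u . v = u_x*v_x + u_y*v_y = (-4)*(-3) + 1*(-7)
= 12 + (-7) = 5

5


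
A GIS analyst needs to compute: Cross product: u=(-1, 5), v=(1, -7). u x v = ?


u x v = u_x*v_y - u_y*v_x = (-1)*(-7) - 5*1
= 7 - 5 = 2

2


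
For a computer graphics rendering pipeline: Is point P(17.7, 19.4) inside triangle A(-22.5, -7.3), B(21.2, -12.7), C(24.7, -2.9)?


Cross products: AB x AP = 1383.87, BC x BP = 146.65, CA x CP = -1083.36
All same sign? no

No, outside


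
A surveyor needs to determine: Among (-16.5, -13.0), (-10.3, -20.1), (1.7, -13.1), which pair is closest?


d(P0,P1) = 9.426, d(P0,P2) = 18.2003, d(P1,P2) = 13.8924
Closest: P0 and P1

Closest pair: (-16.5, -13.0) and (-10.3, -20.1), distance = 9.426


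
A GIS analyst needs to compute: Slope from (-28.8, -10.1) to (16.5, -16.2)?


slope = (y2-y1)/(x2-x1) = ((-16.2)-(-10.1))/(16.5-(-28.8)) = (-6.1)/45.3 = -0.1347

-0.1347


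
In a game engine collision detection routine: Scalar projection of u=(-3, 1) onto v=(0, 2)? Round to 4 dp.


u.v = 2, |v| = sqrt(4) = 2
Scalar projection = u.v / |v| = 2 / sqrt(4) = 1

1


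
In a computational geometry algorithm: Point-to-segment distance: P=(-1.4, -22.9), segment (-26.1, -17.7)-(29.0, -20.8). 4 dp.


Project P onto AB: t = 0.4522 (clamped to [0,1])
Closest point on segment: (-1.1863, -19.1017)
Distance: 3.8043

3.8043


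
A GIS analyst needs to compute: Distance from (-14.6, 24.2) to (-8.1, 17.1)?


dx=6.5, dy=-7.1
d^2 = 6.5^2 + (-7.1)^2 = 92.66
d = sqrt(92.66) = 9.626

9.626


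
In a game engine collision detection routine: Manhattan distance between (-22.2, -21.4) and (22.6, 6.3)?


|(-22.2)-22.6| + |(-21.4)-6.3| = 44.8 + 27.7 = 72.5

72.5


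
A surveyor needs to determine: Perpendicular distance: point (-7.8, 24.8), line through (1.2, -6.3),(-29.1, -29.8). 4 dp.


|cross product| = 1153.83
|line direction| = sqrt(1470.34) = 38.345
Distance = 1153.83/sqrt(1470.34) = 30.0907

30.0907


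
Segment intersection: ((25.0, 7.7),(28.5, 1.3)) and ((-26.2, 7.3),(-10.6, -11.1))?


Cross products: d1=948.32, d2=912.88, d3=-329.08, d4=-293.64
d1*d2 < 0 and d3*d4 < 0? no

No, they don't intersect


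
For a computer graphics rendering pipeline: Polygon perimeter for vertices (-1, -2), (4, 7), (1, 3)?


Sides: (-1, -2)->(4, 7): sqrt(106) = 10.29563, (4, 7)->(1, 3): sqrt(25) = 5, (1, 3)->(-1, -2): sqrt(29) = 5.385165
Sum = 20.680795
Perimeter = 20.6808

20.6808
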